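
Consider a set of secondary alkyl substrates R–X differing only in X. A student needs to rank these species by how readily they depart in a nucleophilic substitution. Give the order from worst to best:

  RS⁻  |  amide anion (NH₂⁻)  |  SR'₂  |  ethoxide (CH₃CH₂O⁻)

amide anion (NH₂⁻) < ethoxide (CH₃CH₂O⁻) < RS⁻ < SR'₂

Leaving-group ability tracks the stability of the departed species; conjugate-acid pKₐ is the usual yardstick (lower pKₐ → better LG).
SR'₂: pKₐ(R'₂SH⁺) ≈ -7
RS⁻: pKₐ(RSH (a thiol)) ≈ 10.5 — moderately basic; rarely leaves without activation
ethoxide (CH₃CH₂O⁻): pKₐ(CH₃CH₂OH) ≈ 16
amide anion (NH₂⁻): pKₐ(NH₃) ≈ 38 — extremely strong base; never a leaving group
The question asks for worst first, so the sequence is read in increasing leaving-group ability.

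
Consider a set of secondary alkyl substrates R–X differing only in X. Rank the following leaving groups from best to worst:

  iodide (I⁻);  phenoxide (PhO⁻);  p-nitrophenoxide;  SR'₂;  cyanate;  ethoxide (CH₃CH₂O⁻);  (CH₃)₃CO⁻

iodide (I⁻) > SR'₂ > cyanate > p-nitrophenoxide > phenoxide (PhO⁻) > ethoxide (CH₃CH₂O⁻) > (CH₃)₃CO⁻

The more stable X⁻ (or X) is on its own — i.e. the weaker a base it is — the better a leaving group it makes.
iodide (I⁻): pKₐ(HI) ≈ -10
SR'₂: pKₐ(R'₂SH⁺) ≈ -7
cyanate: pKₐ(HOCN) ≈ 3.5
p-nitrophenoxide: pKₐ(p-nitrophenol) ≈ 7.2
phenoxide (PhO⁻): pKₐ(C₆H₅OH (phenol)) ≈ 10
ethoxide (CH₃CH₂O⁻): pKₐ(CH₃CH₂OH) ≈ 16
(CH₃)₃CO⁻: pKₐ(t-BuOH) ≈ 18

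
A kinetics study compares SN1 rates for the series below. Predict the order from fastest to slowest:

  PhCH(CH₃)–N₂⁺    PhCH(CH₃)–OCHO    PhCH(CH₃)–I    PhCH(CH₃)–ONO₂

The skeletons are identical, so relative rate is governed entirely by leaving-group ability.
A good leaving group is a weak base: the lower the pKₐ of its conjugate acid, the more readily it departs.
PhCH(CH₃)–N₂⁺ loses N₂: no meaningful conjugate acid; N₂ departs as an exceptionally stable neutral molecule
PhCH(CH₃)–I loses I⁻: pKₐ(HI) ≈ -10
PhCH(CH₃)–ONO₂ loses NO₃⁻: pKₐ(HNO₃) ≈ -1.3
PhCH(CH₃)–OCHO loses HCOO⁻: pKₐ(HCOOH) ≈ 3.8

PhCH(CH₃)–N₂⁺ > PhCH(CH₃)–I > PhCH(CH₃)–ONO₂ > PhCH(CH₃)–OCHO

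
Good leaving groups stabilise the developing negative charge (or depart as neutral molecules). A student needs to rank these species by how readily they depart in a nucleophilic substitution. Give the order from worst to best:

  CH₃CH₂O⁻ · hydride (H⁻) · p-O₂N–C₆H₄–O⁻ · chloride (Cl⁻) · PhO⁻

hydride (H⁻) < CH₃CH₂O⁻ < PhO⁻ < p-O₂N–C₆H₄–O⁻ < chloride (Cl⁻)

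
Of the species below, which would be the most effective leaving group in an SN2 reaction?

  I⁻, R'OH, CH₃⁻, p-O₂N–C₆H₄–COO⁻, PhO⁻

I⁻

I⁻: pKₐ(HI) ≈ -10
R'OH: pKₐ(R'OH₂⁺) ≈ -2.4
p-O₂N–C₆H₄–COO⁻: pKₐ(p-nitrobenzoic acid) ≈ 3.4
PhO⁻: pKₐ(C₆H₅OH (phenol)) ≈ 10
CH₃⁻: pKₐ(CH₄) ≈ 48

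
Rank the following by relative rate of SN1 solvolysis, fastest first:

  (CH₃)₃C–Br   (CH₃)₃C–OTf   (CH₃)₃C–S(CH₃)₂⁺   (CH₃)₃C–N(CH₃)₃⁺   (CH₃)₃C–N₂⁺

(CH₃)₃C–N₂⁺ > (CH₃)₃C–OTf > (CH₃)₃C–Br > (CH₃)₃C–S(CH₃)₂⁺ > (CH₃)₃C–N(CH₃)₃⁺

Identical carbon frameworks mean the comparison reduces to leaving-group quality.
Leaving-group ability tracks the stability of the departed species; conjugate-acid pKₐ is the usual yardstick (lower pKₐ → better LG).
(CH₃)₃C–N₂⁺ loses N₂: no meaningful conjugate acid; N₂ departs as an exceptionally stable neutral molecule
(CH₃)₃C–OTf loses OTf⁻: pKₐ(CF₃SO₃H (triflic acid)) ≈ -14
(CH₃)₃C–Br loses Br⁻: pKₐ(HBr) ≈ -9
(CH₃)₃C–S(CH₃)₂⁺ loses SR'₂: pKₐ(R'₂SH⁺) ≈ -7
(CH₃)₃C–N(CH₃)₃⁺ loses NR'₃: pKₐ(R'₃NH⁺) ≈ 10.7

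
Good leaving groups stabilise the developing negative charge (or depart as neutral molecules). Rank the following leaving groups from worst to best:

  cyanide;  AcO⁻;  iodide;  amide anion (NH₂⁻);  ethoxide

Rank by basicity of the departing species: weakest base leaves most easily.
iodide: pKₐ(HI) ≈ -10
AcO⁻: pKₐ(CH₃COOH) ≈ 4.8 — resonance-stabilised but still a weak base
cyanide: pKₐ(HCN) ≈ 9.2 — sp carbon stabilises the charge somewhat, but still a poor LG
ethoxide: pKₐ(CH₃CH₂OH) ≈ 16 — strong base; alkoxides do not leave unassisted
amide anion (NH₂⁻): pKₐ(NH₃) ≈ 38 — extremely strong base; never a leaving group
Listed from poorest to best leaving group as asked.

amide anion (NH₂⁻) < ethoxide < cyanide < AcO⁻ < iodide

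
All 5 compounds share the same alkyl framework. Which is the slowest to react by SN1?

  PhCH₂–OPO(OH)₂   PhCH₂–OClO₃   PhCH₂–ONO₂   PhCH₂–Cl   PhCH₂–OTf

The skeletons are identical, so relative rate is governed entirely by leaving-group ability.
Leaving-group ability tracks the stability of the departed species; conjugate-acid pKₐ is the usual yardstick (lower pKₐ → better LG).
PhCH₂–OTf loses OTf⁻: pKₐ(CF₃SO₃H (triflic acid)) ≈ -14
PhCH₂–OClO₃ loses ClO₄⁻: pKₐ(HClO₄) ≈ -10
PhCH₂–Cl loses Cl⁻: pKₐ(HCl) ≈ -7
PhCH₂–ONO₂ loses NO₃⁻: pKₐ(HNO₃) ≈ -1.3
PhCH₂–OPO(OH)₂ loses H₂PO₄⁻: pKₐ(H₃PO₄) ≈ 2.1

PhCH₂–OPO(OH)₂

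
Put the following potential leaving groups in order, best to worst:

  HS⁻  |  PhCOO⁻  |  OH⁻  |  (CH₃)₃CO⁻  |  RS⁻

PhCOO⁻: pKₐ(C₆H₅COOH) ≈ 4.2
HS⁻: pKₐ(H₂S) ≈ 7 — larger and more polarisable than the oxygen analogue
RS⁻: pKₐ(RSH (a thiol)) ≈ 10.5 — moderately basic; rarely leaves without activation
OH⁻: pKₐ(H₂O) ≈ 15.7 — strong base; essentially never leaves without prior activation
(CH₃)₃CO⁻: pKₐ(t-BuOH) ≈ 18

PhCOO⁻ > HS⁻ > RS⁻ > OH⁻ > (CH₃)₃CO⁻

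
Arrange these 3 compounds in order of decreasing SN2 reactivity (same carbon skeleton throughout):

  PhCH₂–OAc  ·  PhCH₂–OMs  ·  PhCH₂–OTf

PhCH₂–OTf > PhCH₂–OMs > PhCH₂–OAc

The skeletons are identical, so relative rate is governed entirely by leaving-group ability.
Leaving-group ability tracks the stability of the departed species; conjugate-acid pKₐ is the usual yardstick (lower pKₐ → better LG).
PhCH₂–OTf loses OTf⁻: pKₐ(CF₃SO₃H (triflic acid)) ≈ -14
PhCH₂–OMs loses OMs⁻: pKₐ(CH₃SO₃H (MsOH)) ≈ -1.9
PhCH₂–OAc loses AcO⁻: pKₐ(CH₃COOH) ≈ 4.8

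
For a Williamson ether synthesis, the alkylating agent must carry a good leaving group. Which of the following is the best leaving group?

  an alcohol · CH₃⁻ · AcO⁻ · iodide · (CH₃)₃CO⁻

iodide

The more stable X⁻ (or X) is on its own — i.e. the weaker a base it is — the better a leaving group it makes.
iodide: pKₐ(HI) ≈ -10
an alcohol: pKₐ(R'OH₂⁺) ≈ -2.4
AcO⁻: pKₐ(CH₃COOH) ≈ 4.8
(CH₃)₃CO⁻: pKₐ(t-BuOH) ≈ 18
CH₃⁻: pKₐ(CH₄) ≈ 48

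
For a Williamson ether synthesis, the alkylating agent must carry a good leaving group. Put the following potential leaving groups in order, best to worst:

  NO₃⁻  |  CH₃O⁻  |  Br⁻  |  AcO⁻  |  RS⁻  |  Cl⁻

Br⁻ > Cl⁻ > NO₃⁻ > AcO⁻ > RS⁻ > CH₃O⁻

A good leaving group is a weak base: the lower the pKₐ of its conjugate acid, the more readily it departs.
Br⁻: pKₐ(HBr) ≈ -9
Cl⁻: pKₐ(HCl) ≈ -7 — moderately weak base
NO₃⁻: pKₐ(HNO₃) ≈ -1.3 — resonance-delocalised over three oxygens
AcO⁻: pKₐ(CH₃COOH) ≈ 4.8 — resonance-stabilised but still a weak base
RS⁻: pKₐ(RSH (a thiol)) ≈ 10.5 — moderately basic; rarely leaves without activation
CH₃O⁻: pKₐ(CH₃OH) ≈ 15.5 — strong base; alkoxides do not leave unassisted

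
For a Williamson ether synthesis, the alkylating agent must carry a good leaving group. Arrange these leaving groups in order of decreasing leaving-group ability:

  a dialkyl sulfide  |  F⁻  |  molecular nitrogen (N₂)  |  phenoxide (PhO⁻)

molecular nitrogen (N₂) > a dialkyl sulfide > F⁻ > phenoxide (PhO⁻)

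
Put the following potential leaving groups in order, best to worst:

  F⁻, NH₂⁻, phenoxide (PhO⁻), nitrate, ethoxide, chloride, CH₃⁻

The more stable X⁻ (or X) is on its own — i.e. the weaker a base it is — the better a leaving group it makes.
chloride: pKₐ(HCl) ≈ -7
nitrate: pKₐ(HNO₃) ≈ -1.3 — resonance-delocalised over three oxygens
F⁻: pKₐ(HF) ≈ 3.2 — small and strongly basic; the poor halide leaving group
phenoxide (PhO⁻): pKₐ(C₆H₅OH (phenol)) ≈ 10 — resonance into the ring helps, but still a poor LG
ethoxide: pKₐ(CH₃CH₂OH) ≈ 16
NH₂⁻: pKₐ(NH₃) ≈ 38 — extremely strong base; never a leaving group
CH₃⁻: pKₐ(CH₄) ≈ 48

chloride > nitrate > F⁻ > phenoxide (PhO⁻) > ethoxide > NH₂⁻ > CH₃⁻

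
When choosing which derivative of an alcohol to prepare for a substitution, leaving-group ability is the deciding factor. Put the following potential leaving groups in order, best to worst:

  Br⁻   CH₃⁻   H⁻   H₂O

Leaving-group ability tracks the stability of the departed species; conjugate-acid pKₐ is the usual yardstick (lower pKₐ → better LG).
Br⁻: pKₐ(HBr) ≈ -9 — weak base; good leaving group
H₂O: pKₐ(H₃O⁺) ≈ -1.7
H⁻: pKₐ(H₂) ≈ 36 — extremely strong base; leaves only in special hydride-transfer contexts
CH₃⁻: pKₐ(CH₄) ≈ 48

Br⁻ > H₂O > H⁻ > CH₃⁻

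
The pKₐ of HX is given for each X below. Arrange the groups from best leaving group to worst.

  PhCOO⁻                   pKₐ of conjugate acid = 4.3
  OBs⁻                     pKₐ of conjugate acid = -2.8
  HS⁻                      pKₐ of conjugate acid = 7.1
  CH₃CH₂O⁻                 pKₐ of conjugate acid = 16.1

OBs⁻ > PhCOO⁻ > HS⁻ > CH₃CH₂O⁻

Lower conjugate-acid pKₐ ⇒ weaker base ⇒ better leaving group.
Sorting by the given values: OBs⁻ (-2.8), PhCOO⁻ (4.3), HS⁻ (7.1), CH₃CH₂O⁻ (16.1).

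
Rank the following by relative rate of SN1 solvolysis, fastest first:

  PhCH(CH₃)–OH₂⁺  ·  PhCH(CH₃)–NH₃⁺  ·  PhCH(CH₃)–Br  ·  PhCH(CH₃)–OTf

The skeletons are identical, so relative rate is governed entirely by leaving-group ability.
Rank by basicity of the departing species: weakest base leaves most easily.
PhCH(CH₃)–OTf loses OTf⁻: pKₐ(CF₃SO₃H (triflic acid)) ≈ -14
PhCH(CH₃)–Br loses Br⁻: pKₐ(HBr) ≈ -9
PhCH(CH₃)–OH₂⁺ loses H₂O: pKₐ(H₃O⁺) ≈ -1.7
PhCH(CH₃)–NH₃⁺ loses NH₃: pKₐ(NH₄⁺) ≈ 9.2

PhCH(CH₃)–OTf > PhCH(CH₃)–Br > PhCH(CH₃)–OH₂⁺ > PhCH(CH₃)–NH₃⁺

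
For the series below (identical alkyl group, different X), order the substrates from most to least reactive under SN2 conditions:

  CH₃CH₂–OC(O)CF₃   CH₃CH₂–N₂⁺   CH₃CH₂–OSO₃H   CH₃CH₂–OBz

CH₃CH₂–N₂⁺ > CH₃CH₂–OSO₃H > CH₃CH₂–OC(O)CF₃ > CH₃CH₂–OBz

With the same alkyl group throughout, only the leaving group differentiates the rates.
A good leaving group is a weak base: the lower the pKₐ of its conjugate acid, the more readily it departs.
CH₃CH₂–N₂⁺ loses N₂: no meaningful conjugate acid; N₂ departs as an exceptionally stable neutral molecule
CH₃CH₂–OSO₃H loses HSO₄⁻: pKₐ(H₂SO₄) ≈ -3
CH₃CH₂–OC(O)CF₃ loses CF₃COO⁻: pKₐ(CF₃COOH) ≈ 0.2
CH₃CH₂–OBz loses PhCOO⁻: pKₐ(C₆H₅COOH) ≈ 4.2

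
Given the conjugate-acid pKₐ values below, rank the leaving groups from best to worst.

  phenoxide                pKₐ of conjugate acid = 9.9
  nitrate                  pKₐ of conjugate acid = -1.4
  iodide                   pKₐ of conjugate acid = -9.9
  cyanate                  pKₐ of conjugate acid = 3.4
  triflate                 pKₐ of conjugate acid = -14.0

triflate > iodide > nitrate > cyanate > phenoxide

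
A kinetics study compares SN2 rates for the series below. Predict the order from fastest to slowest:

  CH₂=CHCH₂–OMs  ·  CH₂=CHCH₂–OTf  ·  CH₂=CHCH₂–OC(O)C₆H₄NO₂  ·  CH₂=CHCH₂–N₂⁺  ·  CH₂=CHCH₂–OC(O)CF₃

Identical carbon frameworks mean the comparison reduces to leaving-group quality.
The more stable X⁻ (or X) is on its own — i.e. the weaker a base it is — the better a leaving group it makes.
CH₂=CHCH₂–N₂⁺ loses N₂: no meaningful conjugate acid; N₂ departs as an exceptionally stable neutral molecule
CH₂=CHCH₂–OTf loses OTf⁻: pKₐ(CF₃SO₃H (triflic acid)) ≈ -14
CH₂=CHCH₂–OMs loses OMs⁻: pKₐ(CH₃SO₃H (MsOH)) ≈ -1.9
CH₂=CHCH₂–OC(O)CF₃ loses CF₃COO⁻: pKₐ(CF₃COOH) ≈ 0.2
CH₂=CHCH₂–OC(O)C₆H₄NO₂ loses p-O₂N–C₆H₄–COO⁻: pKₐ(p-nitrobenzoic acid) ≈ 3.4

CH₂=CHCH₂–N₂⁺ > CH₂=CHCH₂–OTf > CH₂=CHCH₂–OMs > CH₂=CHCH₂–OC(O)CF₃ > CH₂=CHCH₂–OC(O)C₆H₄NO₂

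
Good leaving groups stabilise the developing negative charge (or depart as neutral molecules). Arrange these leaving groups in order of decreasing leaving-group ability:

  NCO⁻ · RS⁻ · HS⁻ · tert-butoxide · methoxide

NCO⁻ > HS⁻ > RS⁻ > methoxide > tert-butoxide

The more stable X⁻ (or X) is on its own — i.e. the weaker a base it is — the better a leaving group it makes.
NCO⁻: pKₐ(HOCN) ≈ 3.5 — resonance between N and O
HS⁻: pKₐ(H₂S) ≈ 7 — larger and more polarisable than the oxygen analogue
RS⁻: pKₐ(RSH (a thiol)) ≈ 10.5 — moderately basic; rarely leaves without activation
methoxide: pKₐ(CH₃OH) ≈ 15.5
tert-butoxide: pKₐ(t-BuOH) ≈ 18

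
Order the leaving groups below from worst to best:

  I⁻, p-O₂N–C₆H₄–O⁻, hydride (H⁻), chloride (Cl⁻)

hydride (H⁻) < p-O₂N–C₆H₄–O⁻ < chloride (Cl⁻) < I⁻

I⁻: pKₐ(HI) ≈ -10 — large, highly polarisable; very weak base
chloride (Cl⁻): pKₐ(HCl) ≈ -7 — moderately weak base
p-O₂N–C₆H₄–O⁻: pKₐ(p-nitrophenol) ≈ 7.2 — nitro group delocalises the charge; the classic chromogenic LG
hydride (H⁻): pKₐ(H₂) ≈ 36
Reversing gives the worst-to-best order requested.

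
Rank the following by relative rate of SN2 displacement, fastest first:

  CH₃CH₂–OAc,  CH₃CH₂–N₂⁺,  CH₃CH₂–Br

CH₃CH₂–N₂⁺ > CH₃CH₂–Br > CH₃CH₂–OAc

The skeletons are identical, so relative rate is governed entirely by leaving-group ability.
Leaving-group ability tracks the stability of the departed species; conjugate-acid pKₐ is the usual yardstick (lower pKₐ → better LG).
CH₃CH₂–N₂⁺ loses N₂: no meaningful conjugate acid; N₂ departs as an exceptionally stable neutral molecule
CH₃CH₂–Br loses Br⁻: pKₐ(HBr) ≈ -9
CH₃CH₂–OAc loses AcO⁻: pKₐ(CH₃COOH) ≈ 4.8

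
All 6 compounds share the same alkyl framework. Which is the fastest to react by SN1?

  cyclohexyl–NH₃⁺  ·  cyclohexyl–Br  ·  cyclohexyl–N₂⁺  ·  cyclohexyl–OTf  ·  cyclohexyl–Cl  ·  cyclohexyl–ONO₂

cyclohexyl–N₂⁺

Same R in every case — rank the leaving groups.
The more stable X⁻ (or X) is on its own — i.e. the weaker a base it is — the better a leaving group it makes.
cyclohexyl–N₂⁺ loses N₂: no meaningful conjugate acid; N₂ departs as an exceptionally stable neutral molecule
cyclohexyl–OTf loses OTf⁻: pKₐ(CF₃SO₃H (triflic acid)) ≈ -14
cyclohexyl–Br loses Br⁻: pKₐ(HBr) ≈ -9
cyclohexyl–Cl loses Cl⁻: pKₐ(HCl) ≈ -7
cyclohexyl–ONO₂ loses NO₃⁻: pKₐ(HNO₃) ≈ -1.3
cyclohexyl–NH₃⁺ loses NH₃: pKₐ(NH₄⁺) ≈ 9.2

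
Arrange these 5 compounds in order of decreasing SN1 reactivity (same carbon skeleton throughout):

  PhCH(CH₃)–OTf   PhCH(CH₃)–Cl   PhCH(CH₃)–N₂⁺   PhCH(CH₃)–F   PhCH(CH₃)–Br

With the same alkyl group throughout, only the leaving group differentiates the rates.
Leaving-group ability tracks the stability of the departed species; conjugate-acid pKₐ is the usual yardstick (lower pKₐ → better LG).
PhCH(CH₃)–N₂⁺ loses N₂: no meaningful conjugate acid; N₂ departs as an exceptionally stable neutral molecule
PhCH(CH₃)–OTf loses OTf⁻: pKₐ(CF₃SO₃H (triflic acid)) ≈ -14
PhCH(CH₃)–Br loses Br⁻: pKₐ(HBr) ≈ -9
PhCH(CH₃)–Cl loses Cl⁻: pKₐ(HCl) ≈ -7
PhCH(CH₃)–F loses F⁻: pKₐ(HF) ≈ 3.2

PhCH(CH₃)–N₂⁺ > PhCH(CH₃)–OTf > PhCH(CH₃)–Br > PhCH(CH₃)–Cl > PhCH(CH₃)–F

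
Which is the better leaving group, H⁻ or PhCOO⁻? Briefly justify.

PhCOO⁻ is the better leaving group.
pKₐ(C₆H₅COOH) ≈ 4.2 versus pKₐ(H₂) ≈ 36: PhCOO⁻ is the much weaker base.
Aryl carboxylate.

PhCOO⁻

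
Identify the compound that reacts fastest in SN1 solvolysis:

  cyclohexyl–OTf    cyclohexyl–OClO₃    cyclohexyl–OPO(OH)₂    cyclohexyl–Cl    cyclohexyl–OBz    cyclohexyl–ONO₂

Identical carbon frameworks mean the comparison reduces to leaving-group quality.
Leaving-group ability tracks the stability of the departed species; conjugate-acid pKₐ is the usual yardstick (lower pKₐ → better LG).
cyclohexyl–OTf loses OTf⁻: pKₐ(CF₃SO₃H (triflic acid)) ≈ -14
cyclohexyl–OClO₃ loses ClO₄⁻: pKₐ(HClO₄) ≈ -10
cyclohexyl–Cl loses Cl⁻: pKₐ(HCl) ≈ -7
cyclohexyl–ONO₂ loses NO₃⁻: pKₐ(HNO₃) ≈ -1.3
cyclohexyl–OPO(OH)₂ loses H₂PO₄⁻: pKₐ(H₃PO₄) ≈ 2.1
cyclohexyl–OBz loses PhCOO⁻: pKₐ(C₆H₅COOH) ≈ 4.2

cyclohexyl–OTf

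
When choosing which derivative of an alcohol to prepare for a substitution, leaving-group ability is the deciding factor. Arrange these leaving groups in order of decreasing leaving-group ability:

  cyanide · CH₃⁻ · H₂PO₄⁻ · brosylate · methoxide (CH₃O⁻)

The more stable X⁻ (or X) is on its own — i.e. the weaker a base it is — the better a leaving group it makes.
brosylate: pKₐ(p-BrC₆H₄SO₃H) ≈ -2.8 — arenesulfonate with a p-bromo substituent
H₂PO₄⁻: pKₐ(H₃PO₄) ≈ 2.1 — moderate base; biological leaving group after further activation
cyanide: pKₐ(HCN) ≈ 9.2 — sp carbon stabilises the charge somewhat, but still a poor LG
methoxide (CH₃O⁻): pKₐ(CH₃OH) ≈ 15.5 — strong base; alkoxides do not leave unassisted
CH₃⁻: pKₐ(CH₄) ≈ 48

brosylate > H₂PO₄⁻ > cyanide > methoxide (CH₃O⁻) > CH₃⁻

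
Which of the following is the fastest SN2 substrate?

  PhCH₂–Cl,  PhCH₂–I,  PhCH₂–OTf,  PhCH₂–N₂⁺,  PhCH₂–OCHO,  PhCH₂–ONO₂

With the same alkyl group throughout, only the leaving group differentiates the rates.
Leaving-group ability tracks the stability of the departed species; conjugate-acid pKₐ is the usual yardstick (lower pKₐ → better LG).
PhCH₂–N₂⁺ loses N₂: no meaningful conjugate acid; N₂ departs as an exceptionally stable neutral molecule
PhCH₂–OTf loses OTf⁻: pKₐ(CF₃SO₃H (triflic acid)) ≈ -14
PhCH₂–I loses I⁻: pKₐ(HI) ≈ -10
PhCH₂–Cl loses Cl⁻: pKₐ(HCl) ≈ -7
PhCH₂–ONO₂ loses NO₃⁻: pKₐ(HNO₃) ≈ -1.3
PhCH₂–OCHO loses HCOO⁻: pKₐ(HCOOH) ≈ 3.8

PhCH₂–N₂⁺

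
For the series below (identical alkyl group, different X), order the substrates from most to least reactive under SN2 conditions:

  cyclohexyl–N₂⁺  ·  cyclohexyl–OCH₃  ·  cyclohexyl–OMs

With the same alkyl group throughout, only the leaving group differentiates the rates.
A good leaving group is a weak base: the lower the pKₐ of its conjugate acid, the more readily it departs.
cyclohexyl–N₂⁺ loses N₂: no meaningful conjugate acid; N₂ departs as an exceptionally stable neutral molecule
cyclohexyl–OMs loses OMs⁻: pKₐ(CH₃SO₃H (MsOH)) ≈ -1.9
cyclohexyl–OCH₃ loses CH₃O⁻: pKₐ(CH₃OH) ≈ 15.5

cyclohexyl–N₂⁺ > cyclohexyl–OMs > cyclohexyl–OCH₃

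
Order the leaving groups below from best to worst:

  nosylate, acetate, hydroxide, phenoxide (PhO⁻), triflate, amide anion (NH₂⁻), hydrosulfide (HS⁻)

triflate > nosylate > acetate > hydrosulfide (HS⁻) > phenoxide (PhO⁻) > hydroxide > amide anion (NH₂⁻)

A good leaving group is a weak base: the lower the pKₐ of its conjugate acid, the more readily it departs.
triflate: pKₐ(CF₃SO₃H (triflic acid)) ≈ -14 — charge spread over three oxygens and a CF₃ group; the premier leaving group in synthesis
nosylate: pKₐ(p-O₂NC₆H₄SO₃H) ≈ -3.5 — p-nitro group further stabilises the sulfonate
acetate: pKₐ(CH₃COOH) ≈ 4.8
hydrosulfide (HS⁻): pKₐ(H₂S) ≈ 7 — larger and more polarisable than the oxygen analogue
phenoxide (PhO⁻): pKₐ(C₆H₅OH (phenol)) ≈ 10 — resonance into the ring helps, but still a poor LG
hydroxide: pKₐ(H₂O) ≈ 15.7 — strong base; essentially never leaves without prior activation
amide anion (NH₂⁻): pKₐ(NH₃) ≈ 38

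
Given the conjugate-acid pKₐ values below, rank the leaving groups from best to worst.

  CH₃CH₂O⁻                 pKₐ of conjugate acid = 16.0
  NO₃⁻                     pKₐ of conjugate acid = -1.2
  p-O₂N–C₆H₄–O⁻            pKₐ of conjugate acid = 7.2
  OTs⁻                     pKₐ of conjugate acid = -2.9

OTs⁻ > NO₃⁻ > p-O₂N–C₆H₄–O⁻ > CH₃CH₂O⁻

Lower conjugate-acid pKₐ ⇒ weaker base ⇒ better leaving group.
Sorting by the given values: OTs⁻ (-2.9), NO₃⁻ (-1.2), p-O₂N–C₆H₄–O⁻ (7.2), CH₃CH₂O⁻ (16.0).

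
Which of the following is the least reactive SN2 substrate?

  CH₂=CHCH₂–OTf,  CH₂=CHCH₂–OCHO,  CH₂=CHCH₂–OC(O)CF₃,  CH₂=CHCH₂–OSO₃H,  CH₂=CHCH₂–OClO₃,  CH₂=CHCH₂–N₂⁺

The skeletons are identical, so relative rate is governed entirely by leaving-group ability.
Leaving-group ability tracks the stability of the departed species; conjugate-acid pKₐ is the usual yardstick (lower pKₐ → better LG).
CH₂=CHCH₂–N₂⁺ loses N₂: no meaningful conjugate acid; N₂ departs as an exceptionally stable neutral molecule
CH₂=CHCH₂–OTf loses OTf⁻: pKₐ(CF₃SO₃H (triflic acid)) ≈ -14
CH₂=CHCH₂–OClO₃ loses ClO₄⁻: pKₐ(HClO₄) ≈ -10
CH₂=CHCH₂–OSO₃H loses HSO₄⁻: pKₐ(H₂SO₄) ≈ -3
CH₂=CHCH₂–OC(O)CF₃ loses CF₃COO⁻: pKₐ(CF₃COOH) ≈ 0.2
CH₂=CHCH₂–OCHO loses HCOO⁻: pKₐ(HCOOH) ≈ 3.8

CH₂=CHCH₂–OCHO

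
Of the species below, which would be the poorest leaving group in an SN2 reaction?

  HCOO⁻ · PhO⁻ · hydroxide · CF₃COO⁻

CF₃COO⁻: pKₐ(CF₃COOH) ≈ 0.2
HCOO⁻: pKₐ(HCOOH) ≈ 3.8
PhO⁻: pKₐ(C₆H₅OH (phenol)) ≈ 10
hydroxide: pKₐ(H₂O) ≈ 15.7

hydroxide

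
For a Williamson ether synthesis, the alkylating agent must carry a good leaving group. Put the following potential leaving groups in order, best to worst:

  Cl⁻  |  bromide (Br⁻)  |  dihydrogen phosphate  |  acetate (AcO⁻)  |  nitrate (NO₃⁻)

Leaving-group ability tracks the stability of the departed species; conjugate-acid pKₐ is the usual yardstick (lower pKₐ → better LG).
bromide (Br⁻): pKₐ(HBr) ≈ -9 — weak base; good leaving group
Cl⁻: pKₐ(HCl) ≈ -7
nitrate (NO₃⁻): pKₐ(HNO₃) ≈ -1.3 — resonance-delocalised over three oxygens
dihydrogen phosphate: pKₐ(H₃PO₄) ≈ 2.1
acetate (AcO⁻): pKₐ(CH₃COOH) ≈ 4.8 — resonance-stabilised but still a weak base

bromide (Br⁻) > Cl⁻ > nitrate (NO₃⁻) > dihydrogen phosphate > acetate (AcO⁻)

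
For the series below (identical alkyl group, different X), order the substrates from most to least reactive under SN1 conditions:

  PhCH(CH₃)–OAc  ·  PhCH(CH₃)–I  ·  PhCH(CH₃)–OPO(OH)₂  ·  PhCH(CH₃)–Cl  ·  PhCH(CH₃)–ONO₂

PhCH(CH₃)–I > PhCH(CH₃)–Cl > PhCH(CH₃)–ONO₂ > PhCH(CH₃)–OPO(OH)₂ > PhCH(CH₃)–OAc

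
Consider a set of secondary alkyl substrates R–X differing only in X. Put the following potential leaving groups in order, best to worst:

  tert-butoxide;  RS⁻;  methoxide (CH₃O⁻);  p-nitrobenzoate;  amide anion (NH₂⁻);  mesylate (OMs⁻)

Rank by basicity of the departing species: weakest base leaves most easily.
mesylate (OMs⁻): pKₐ(CH₃SO₃H (MsOH)) ≈ -1.9
p-nitrobenzoate: pKₐ(p-nitrobenzoic acid) ≈ 3.4 — electron-withdrawing nitro group stabilises the carboxylate
RS⁻: pKₐ(RSH (a thiol)) ≈ 10.5 — moderately basic; rarely leaves without activation
methoxide (CH₃O⁻): pKₐ(CH₃OH) ≈ 15.5
tert-butoxide: pKₐ(t-BuOH) ≈ 18 — bulky, strongly basic alkoxide
amide anion (NH₂⁻): pKₐ(NH₃) ≈ 38

mesylate (OMs⁻) > p-nitrobenzoate > RS⁻ > methoxide (CH₃O⁻) > tert-butoxide > amide anion (NH₂⁻)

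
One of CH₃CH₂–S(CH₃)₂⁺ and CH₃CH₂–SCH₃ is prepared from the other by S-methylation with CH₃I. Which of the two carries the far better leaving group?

CH₃CH₂–S(CH₃)₂⁺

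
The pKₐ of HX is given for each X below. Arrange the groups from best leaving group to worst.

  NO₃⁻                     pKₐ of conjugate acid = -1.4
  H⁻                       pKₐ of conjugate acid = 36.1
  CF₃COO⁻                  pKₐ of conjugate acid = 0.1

Lower conjugate-acid pKₐ ⇒ weaker base ⇒ better leaving group.
Sorting by the given values: NO₃⁻ (-1.4), CF₃COO⁻ (0.1), H⁻ (36.1).

NO₃⁻ > CF₃COO⁻ > H⁻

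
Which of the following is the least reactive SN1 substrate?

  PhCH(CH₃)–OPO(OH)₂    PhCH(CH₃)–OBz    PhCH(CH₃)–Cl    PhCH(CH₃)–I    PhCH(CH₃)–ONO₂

With the same alkyl group throughout, only the leaving group differentiates the rates.
Rank by basicity of the departing species: weakest base leaves most easily.
PhCH(CH₃)–I loses I⁻: pKₐ(HI) ≈ -10
PhCH(CH₃)–Cl loses Cl⁻: pKₐ(HCl) ≈ -7
PhCH(CH₃)–ONO₂ loses NO₃⁻: pKₐ(HNO₃) ≈ -1.3
PhCH(CH₃)–OPO(OH)₂ loses H₂PO₄⁻: pKₐ(H₃PO₄) ≈ 2.1
PhCH(CH₃)–OBz loses PhCOO⁻: pKₐ(C₆H₅COOH) ≈ 4.2

PhCH(CH₃)–OBz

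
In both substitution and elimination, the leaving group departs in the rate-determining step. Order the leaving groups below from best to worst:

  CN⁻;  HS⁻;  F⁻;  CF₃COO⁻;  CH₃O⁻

Rank by basicity of the departing species: weakest base leaves most easily.
CF₃COO⁻: pKₐ(CF₃COOH) ≈ 0.2
F⁻: pKₐ(HF) ≈ 3.2
HS⁻: pKₐ(H₂S) ≈ 7
CN⁻: pKₐ(HCN) ≈ 9.2
CH₃O⁻: pKₐ(CH₃OH) ≈ 15.5

CF₃COO⁻ > F⁻ > HS⁻ > CN⁻ > CH₃O⁻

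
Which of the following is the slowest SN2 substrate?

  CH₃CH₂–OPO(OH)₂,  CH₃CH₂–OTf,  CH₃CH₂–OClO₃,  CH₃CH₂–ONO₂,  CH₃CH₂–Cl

Same R in every case — rank the leaving groups.
Leaving-group ability tracks the stability of the departed species; conjugate-acid pKₐ is the usual yardstick (lower pKₐ → better LG).
CH₃CH₂–OTf loses OTf⁻: pKₐ(CF₃SO₃H (triflic acid)) ≈ -14
CH₃CH₂–OClO₃ loses ClO₄⁻: pKₐ(HClO₄) ≈ -10
CH₃CH₂–Cl loses Cl⁻: pKₐ(HCl) ≈ -7
CH₃CH₂–ONO₂ loses NO₃⁻: pKₐ(HNO₃) ≈ -1.3
CH₃CH₂–OPO(OH)₂ loses H₂PO₄⁻: pKₐ(H₃PO₄) ≈ 2.1

CH₃CH₂–OPO(OH)₂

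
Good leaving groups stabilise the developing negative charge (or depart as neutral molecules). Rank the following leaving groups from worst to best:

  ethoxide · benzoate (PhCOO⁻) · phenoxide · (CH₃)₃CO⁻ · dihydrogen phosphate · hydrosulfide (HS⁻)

(CH₃)₃CO⁻ < ethoxide < phenoxide < hydrosulfide (HS⁻) < benzoate (PhCOO⁻) < dihydrogen phosphate

Leaving-group ability tracks the stability of the departed species; conjugate-acid pKₐ is the usual yardstick (lower pKₐ → better LG).
dihydrogen phosphate: pKₐ(H₃PO₄) ≈ 2.1
benzoate (PhCOO⁻): pKₐ(C₆H₅COOH) ≈ 4.2
hydrosulfide (HS⁻): pKₐ(H₂S) ≈ 7
phenoxide: pKₐ(C₆H₅OH (phenol)) ≈ 10
ethoxide: pKₐ(CH₃CH₂OH) ≈ 16
(CH₃)₃CO⁻: pKₐ(t-BuOH) ≈ 18
Reversing gives the worst-to-best order requested.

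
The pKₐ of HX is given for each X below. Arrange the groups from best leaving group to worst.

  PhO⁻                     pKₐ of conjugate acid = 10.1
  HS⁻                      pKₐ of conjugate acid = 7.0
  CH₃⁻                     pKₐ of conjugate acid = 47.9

Lower conjugate-acid pKₐ ⇒ weaker base ⇒ better leaving group.
Sorting by the given values: HS⁻ (7.0), PhO⁻ (10.1), CH₃⁻ (47.9).

HS⁻ > PhO⁻ > CH₃⁻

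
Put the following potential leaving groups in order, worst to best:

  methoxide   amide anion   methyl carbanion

Leaving-group ability tracks the stability of the departed species; conjugate-acid pKₐ is the usual yardstick (lower pKₐ → better LG).
methoxide: pKₐ(CH₃OH) ≈ 15.5
amide anion: pKₐ(NH₃) ≈ 38
methyl carbanion: pKₐ(CH₄) ≈ 48
Reversing gives the worst-to-best order requested.

methyl carbanion < amide anion < methoxide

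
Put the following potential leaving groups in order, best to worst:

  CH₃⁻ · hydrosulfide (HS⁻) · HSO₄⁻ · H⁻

HSO₄⁻ > hydrosulfide (HS⁻) > H⁻ > CH₃⁻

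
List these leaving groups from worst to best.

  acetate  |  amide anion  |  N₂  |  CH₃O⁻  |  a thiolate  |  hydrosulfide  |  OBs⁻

amide anion < CH₃O⁻ < a thiolate < hydrosulfide < acetate < OBs⁻ < N₂

A good leaving group is a weak base: the lower the pKₐ of its conjugate acid, the more readily it departs.
N₂: no meaningful conjugate acid; N₂ departs as an exceptionally stable neutral molecule
OBs⁻: pKₐ(p-BrC₆H₄SO₃H) ≈ -2.8 — arenesulfonate with a p-bromo substituent
acetate: pKₐ(CH₃COOH) ≈ 4.8 — resonance-stabilised but still a weak base
hydrosulfide: pKₐ(H₂S) ≈ 7 — larger and more polarisable than the oxygen analogue
a thiolate: pKₐ(RSH (a thiol)) ≈ 10.5 — moderately basic; rarely leaves without activation
CH₃O⁻: pKₐ(CH₃OH) ≈ 15.5 — strong base; alkoxides do not leave unassisted
amide anion: pKₐ(NH₃) ≈ 38
The question asks for worst first, so the sequence is read in increasing leaving-group ability.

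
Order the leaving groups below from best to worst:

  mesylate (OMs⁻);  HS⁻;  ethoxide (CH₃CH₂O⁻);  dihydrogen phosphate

mesylate (OMs⁻) > dihydrogen phosphate > HS⁻ > ethoxide (CH₃CH₂O⁻)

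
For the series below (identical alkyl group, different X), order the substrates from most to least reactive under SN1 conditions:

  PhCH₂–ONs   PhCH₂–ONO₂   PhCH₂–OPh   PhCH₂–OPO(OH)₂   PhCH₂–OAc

With the same alkyl group throughout, only the leaving group differentiates the rates.
The more stable X⁻ (or X) is on its own — i.e. the weaker a base it is — the better a leaving group it makes.
PhCH₂–ONs loses ONs⁻: pKₐ(p-O₂NC₆H₄SO₃H) ≈ -3.5
PhCH₂–ONO₂ loses NO₃⁻: pKₐ(HNO₃) ≈ -1.3
PhCH₂–OPO(OH)₂ loses H₂PO₄⁻: pKₐ(H₃PO₄) ≈ 2.1
PhCH₂–OAc loses AcO⁻: pKₐ(CH₃COOH) ≈ 4.8
PhCH₂–OPh loses PhO⁻: pKₐ(C₆H₅OH (phenol)) ≈ 10

PhCH₂–ONs > PhCH₂–ONO₂ > PhCH₂–OPO(OH)₂ > PhCH₂–OAc > PhCH₂–OPh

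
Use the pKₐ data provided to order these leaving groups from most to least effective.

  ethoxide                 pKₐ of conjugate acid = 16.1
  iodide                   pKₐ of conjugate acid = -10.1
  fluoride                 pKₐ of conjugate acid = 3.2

Lower conjugate-acid pKₐ ⇒ weaker base ⇒ better leaving group.
Sorting by the given values: iodide (-10.1), fluoride (3.2), ethoxide (16.1).

iodide > fluoride > ethoxide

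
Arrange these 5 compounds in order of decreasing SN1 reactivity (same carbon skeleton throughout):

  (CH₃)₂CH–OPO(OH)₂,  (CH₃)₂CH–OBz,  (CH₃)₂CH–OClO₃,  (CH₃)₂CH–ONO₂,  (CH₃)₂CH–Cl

(CH₃)₂CH–OClO₃ > (CH₃)₂CH–Cl > (CH₃)₂CH–ONO₂ > (CH₃)₂CH–OPO(OH)₂ > (CH₃)₂CH–OBz

Same R in every case — rank the leaving groups.
Rank by basicity of the departing species: weakest base leaves most easily.
(CH₃)₂CH–OClO₃ loses ClO₄⁻: pKₐ(HClO₄) ≈ -10
(CH₃)₂CH–Cl loses Cl⁻: pKₐ(HCl) ≈ -7
(CH₃)₂CH–ONO₂ loses NO₃⁻: pKₐ(HNO₃) ≈ -1.3
(CH₃)₂CH–OPO(OH)₂ loses H₂PO₄⁻: pKₐ(H₃PO₄) ≈ 2.1
(CH₃)₂CH–OBz loses PhCOO⁻: pKₐ(C₆H₅COOH) ≈ 4.2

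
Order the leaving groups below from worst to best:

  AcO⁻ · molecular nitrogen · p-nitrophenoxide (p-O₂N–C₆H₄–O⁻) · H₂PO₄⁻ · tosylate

A good leaving group is a weak base: the lower the pKₐ of its conjugate acid, the more readily it departs.
molecular nitrogen: no meaningful conjugate acid; N₂ departs as an exceptionally stable neutral molecule
tosylate: pKₐ(p-CH₃C₆H₄SO₃H (TsOH)) ≈ -2.8 — resonance-delocalised arenesulfonate
H₂PO₄⁻: pKₐ(H₃PO₄) ≈ 2.1 — moderate base; biological leaving group after further activation
AcO⁻: pKₐ(CH₃COOH) ≈ 4.8
p-nitrophenoxide (p-O₂N–C₆H₄–O⁻): pKₐ(p-nitrophenol) ≈ 7.2 — nitro group delocalises the charge; the classic chromogenic LG
Reversing gives the worst-to-best order requested.

p-nitrophenoxide (p-O₂N–C₆H₄–O⁻) < AcO⁻ < H₂PO₄⁻ < tosylate < molecular nitrogen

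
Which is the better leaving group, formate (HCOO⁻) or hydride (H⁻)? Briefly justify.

formate (HCOO⁻) is the better leaving group.
pKₐ(HCOOH) ≈ 3.8 versus pKₐ(H₂) ≈ 36: formate (HCOO⁻) is the much weaker base.
Resonance-stabilised carboxylate.

formate (HCOO⁻)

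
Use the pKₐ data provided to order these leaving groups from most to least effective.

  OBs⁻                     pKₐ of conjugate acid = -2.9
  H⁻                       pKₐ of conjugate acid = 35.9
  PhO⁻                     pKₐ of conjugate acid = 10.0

OBs⁻ > PhO⁻ > H⁻

Lower conjugate-acid pKₐ ⇒ weaker base ⇒ better leaving group.
Sorting by the given values: OBs⁻ (-2.9), PhO⁻ (10.0), H⁻ (35.9).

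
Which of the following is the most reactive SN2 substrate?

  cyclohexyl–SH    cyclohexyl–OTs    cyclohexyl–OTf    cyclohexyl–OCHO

cyclohexyl–OTf

Identical carbon frameworks mean the comparison reduces to leaving-group quality.
A good leaving group is a weak base: the lower the pKₐ of its conjugate acid, the more readily it departs.
cyclohexyl–OTf loses OTf⁻: pKₐ(CF₃SO₃H (triflic acid)) ≈ -14
cyclohexyl–OTs loses OTs⁻: pKₐ(p-CH₃C₆H₄SO₃H (TsOH)) ≈ -2.8
cyclohexyl–OCHO loses HCOO⁻: pKₐ(HCOOH) ≈ 3.8
cyclohexyl–SH loses HS⁻: pKₐ(H₂S) ≈ 7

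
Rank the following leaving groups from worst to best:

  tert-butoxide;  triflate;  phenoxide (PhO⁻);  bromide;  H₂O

tert-butoxide < phenoxide (PhO⁻) < H₂O < bromide < triflate

Leaving-group ability tracks the stability of the departed species; conjugate-acid pKₐ is the usual yardstick (lower pKₐ → better LG).
triflate: pKₐ(CF₃SO₃H (triflic acid)) ≈ -14 — charge spread over three oxygens and a CF₃ group; the premier leaving group in synthesis
bromide: pKₐ(HBr) ≈ -9
H₂O: pKₐ(H₃O⁺) ≈ -1.7
phenoxide (PhO⁻): pKₐ(C₆H₅OH (phenol)) ≈ 10 — resonance into the ring helps, but still a poor LG
tert-butoxide: pKₐ(t-BuOH) ≈ 18
The question asks for worst first, so the sequence is read in increasing leaving-group ability.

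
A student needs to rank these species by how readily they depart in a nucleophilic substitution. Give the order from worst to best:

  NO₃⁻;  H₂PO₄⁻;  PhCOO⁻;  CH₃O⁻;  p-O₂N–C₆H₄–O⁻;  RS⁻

CH₃O⁻ < RS⁻ < p-O₂N–C₆H₄–O⁻ < PhCOO⁻ < H₂PO₄⁻ < NO₃⁻

Leaving-group ability tracks the stability of the departed species; conjugate-acid pKₐ is the usual yardstick (lower pKₐ → better LG).
NO₃⁻: pKₐ(HNO₃) ≈ -1.3
H₂PO₄⁻: pKₐ(H₃PO₄) ≈ 2.1
PhCOO⁻: pKₐ(C₆H₅COOH) ≈ 4.2
p-O₂N–C₆H₄–O⁻: pKₐ(p-nitrophenol) ≈ 7.2
RS⁻: pKₐ(RSH (a thiol)) ≈ 10.5
CH₃O⁻: pKₐ(CH₃OH) ≈ 15.5
Reversing gives the worst-to-best order requested.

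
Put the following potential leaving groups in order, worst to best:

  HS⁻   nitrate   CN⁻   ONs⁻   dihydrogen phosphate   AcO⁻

CN⁻ < HS⁻ < AcO⁻ < dihydrogen phosphate < nitrate < ONs⁻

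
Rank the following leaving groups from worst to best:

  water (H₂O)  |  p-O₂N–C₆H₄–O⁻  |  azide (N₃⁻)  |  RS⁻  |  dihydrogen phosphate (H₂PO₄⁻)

RS⁻ < p-O₂N–C₆H₄–O⁻ < azide (N₃⁻) < dihydrogen phosphate (H₂PO₄⁻) < water (H₂O)

A good leaving group is a weak base: the lower the pKₐ of its conjugate acid, the more readily it departs.
water (H₂O): pKₐ(H₃O⁺) ≈ -1.7
dihydrogen phosphate (H₂PO₄⁻): pKₐ(H₃PO₄) ≈ 2.1
azide (N₃⁻): pKₐ(HN₃) ≈ 4.7
p-O₂N–C₆H₄–O⁻: pKₐ(p-nitrophenol) ≈ 7.2
RS⁻: pKₐ(RSH (a thiol)) ≈ 10.5
Reversing gives the worst-to-best order requested.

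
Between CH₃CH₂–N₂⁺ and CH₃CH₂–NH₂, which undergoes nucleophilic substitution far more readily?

CH₃CH₂–N₂⁺

From CH₃CH₂–NH₂ the departing group would be NH₂⁻ (pKₐ(NH₃) ≈ 38). Extremely strong base; never a leaving group.
From CH₃CH₂–N₂⁺ the leaving group is N₂ (no meaningful conjugate acid; N₂ departs as an exceptionally stable neutral molecule).
(In practice CH₃CH₂–N₂⁺ is made from CH₃CH₂–NH₂ by diazotisation (NaNO₂ / HCl, 0 °C), generating a diazonium salt that expels N₂.)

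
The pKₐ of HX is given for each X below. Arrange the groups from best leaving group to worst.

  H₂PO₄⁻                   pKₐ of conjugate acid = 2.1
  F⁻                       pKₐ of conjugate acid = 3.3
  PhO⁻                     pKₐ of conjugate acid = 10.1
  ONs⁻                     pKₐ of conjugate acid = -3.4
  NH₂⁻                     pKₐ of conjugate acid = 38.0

Lower conjugate-acid pKₐ ⇒ weaker base ⇒ better leaving group.
Sorting by the given values: ONs⁻ (-3.4), H₂PO₄⁻ (2.1), F⁻ (3.3), PhO⁻ (10.1), NH₂⁻ (38.0).

ONs⁻ > H₂PO₄⁻ > F⁻ > PhO⁻ > NH₂⁻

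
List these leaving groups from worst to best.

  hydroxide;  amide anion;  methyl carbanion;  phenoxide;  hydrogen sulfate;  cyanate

methyl carbanion < amide anion < hydroxide < phenoxide < cyanate < hydrogen sulfate

hydrogen sulfate: pKₐ(H₂SO₄) ≈ -3 — conjugate base of a strong mineral acid
cyanate: pKₐ(HOCN) ≈ 3.5
phenoxide: pKₐ(C₆H₅OH (phenol)) ≈ 10
hydroxide: pKₐ(H₂O) ≈ 15.7 — strong base; essentially never leaves without prior activation
amide anion: pKₐ(NH₃) ≈ 38 — extremely strong base; never a leaving group
methyl carbanion: pKₐ(CH₄) ≈ 48 — unstabilised carbanion; the worst conceivable leaving group
Listed from poorest to best leaving group as asked.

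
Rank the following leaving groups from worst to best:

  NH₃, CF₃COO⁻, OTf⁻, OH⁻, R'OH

OTf⁻: pKₐ(CF₃SO₃H (triflic acid)) ≈ -14
R'OH: pKₐ(R'OH₂⁺) ≈ -2.4
CF₃COO⁻: pKₐ(CF₃COOH) ≈ 0.2
NH₃: pKₐ(NH₄⁺) ≈ 9.2
OH⁻: pKₐ(H₂O) ≈ 15.7
Listed from poorest to best leaving group as asked.

OH⁻ < NH₃ < CF₃COO⁻ < R'OH < OTf⁻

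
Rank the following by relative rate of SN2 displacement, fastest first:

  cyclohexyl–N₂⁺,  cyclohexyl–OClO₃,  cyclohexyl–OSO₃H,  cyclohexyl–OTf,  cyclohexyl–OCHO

Identical carbon frameworks mean the comparison reduces to leaving-group quality.
A good leaving group is a weak base: the lower the pKₐ of its conjugate acid, the more readily it departs.
cyclohexyl–N₂⁺ loses N₂: no meaningful conjugate acid; N₂ departs as an exceptionally stable neutral molecule
cyclohexyl–OTf loses OTf⁻: pKₐ(CF₃SO₃H (triflic acid)) ≈ -14
cyclohexyl–OClO₃ loses ClO₄⁻: pKₐ(HClO₄) ≈ -10
cyclohexyl–OSO₃H loses HSO₄⁻: pKₐ(H₂SO₄) ≈ -3
cyclohexyl–OCHO loses HCOO⁻: pKₐ(HCOOH) ≈ 3.8

cyclohexyl–N₂⁺ > cyclohexyl–OTf > cyclohexyl–OClO₃ > cyclohexyl–OSO₃H > cyclohexyl–OCHO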